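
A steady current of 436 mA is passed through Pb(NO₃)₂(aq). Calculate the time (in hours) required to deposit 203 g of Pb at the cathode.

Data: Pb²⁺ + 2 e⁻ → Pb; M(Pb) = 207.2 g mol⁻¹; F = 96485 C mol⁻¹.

120 h

n(Pb) = m/M = 203 / 207.2 = 0.9797 mol.
Each Pb atom requires 2 electrons, so n(e⁻) = 2 × 0.9797 = 1.959 mol.
Q = n(e⁻)·F = 1.959 × 96485 = 189100 C.
t = Q/I = 189100 / 0.4360 A = 433600 s = 120 h.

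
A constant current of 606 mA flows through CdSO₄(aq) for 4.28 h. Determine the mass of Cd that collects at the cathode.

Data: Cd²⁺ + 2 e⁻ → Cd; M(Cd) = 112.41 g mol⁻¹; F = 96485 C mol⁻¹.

Q = I·t = 0.6060 A × 15408 s = 9337 C.
n(e⁻) = Q/F = 9337 / 96485 = 0.09677 mol.
Cd²⁺ + 2 e⁻ → Cd, so n(Cd) = n(e⁻)/2 = 0.04839 mol.
m = n·M = 0.04839 × 112.41 = 5.44 g.

5.44 g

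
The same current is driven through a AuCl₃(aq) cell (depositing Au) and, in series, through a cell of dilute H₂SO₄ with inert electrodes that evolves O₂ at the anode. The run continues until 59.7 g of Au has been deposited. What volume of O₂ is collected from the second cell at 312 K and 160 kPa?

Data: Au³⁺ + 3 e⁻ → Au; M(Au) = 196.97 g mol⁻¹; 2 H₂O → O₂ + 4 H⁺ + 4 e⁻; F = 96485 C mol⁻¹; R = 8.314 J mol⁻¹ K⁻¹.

n(Au) = 59.7 / 196.97 = 0.3031 mol, so n(e⁻) = 3 × 0.3031 = 0.9093 mol.
The cells are in series, so the same 0.9093 mol of electrons passes through the second cell.
2 H₂O → O₂ + 4 H⁺ + 4 e⁻ — 4 mol e⁻ per mol O₂, so n(O₂) = 0.9093/4 = 0.2273 mol.
V = nRT/P = (0.2273 × 8.314 × 312) / (160 × 10³) = 0.00369 m³ = 3.69 L.

3.69 L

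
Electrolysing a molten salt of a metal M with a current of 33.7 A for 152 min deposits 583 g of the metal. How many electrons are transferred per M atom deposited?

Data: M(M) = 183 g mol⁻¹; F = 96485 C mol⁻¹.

1

Q = I·t = 33.70 A × 9120.0 s = 307300 C, so n(e⁻) = 307300/96485 = 3.185 mol.
n(M) deposited = 583 / 183 = 3.186 mol.
Electrons per atom = n(e⁻)/n(M) = 3.185 / 3.186 = 1.00 ≈ 1, so the ion is M⁺.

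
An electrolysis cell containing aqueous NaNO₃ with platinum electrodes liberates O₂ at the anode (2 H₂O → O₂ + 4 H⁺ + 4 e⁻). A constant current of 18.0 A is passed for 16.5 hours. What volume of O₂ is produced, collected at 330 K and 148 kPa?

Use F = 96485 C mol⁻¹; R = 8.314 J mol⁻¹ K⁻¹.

51.4 L

Q = I·t = 18.00 A × 59400 s = 1069000 C.
n(e⁻) = Q/F = 1069000 / 96485 = 11.08 mol.
4 electrons are transferred per O₂ molecule, so n(O₂) = 11.08 / 4 = 2.770 mol.
V = nRT/P = (2.770 × 8.314 × 330) / (148 × 10³ Pa) = 0.0514 m³ = 51.4 L.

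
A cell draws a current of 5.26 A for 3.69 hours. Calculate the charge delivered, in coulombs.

69900 C

Q = I·t = 5.260 A × 13284 s = 69900 C.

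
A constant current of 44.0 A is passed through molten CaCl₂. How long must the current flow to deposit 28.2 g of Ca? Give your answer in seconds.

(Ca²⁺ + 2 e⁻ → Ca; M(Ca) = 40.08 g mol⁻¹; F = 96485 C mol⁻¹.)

3090 s

n(Ca) = m/M = 28.2 / 40.08 = 0.7036 mol.
Each Ca atom requires 2 electrons, so n(e⁻) = 2 × 0.7036 = 1.407 mol.
Q = n(e⁻)·F = 1.407 × 96485 = 135800 C.
t = Q/I = 135800 / 44.00 A = 3086 s.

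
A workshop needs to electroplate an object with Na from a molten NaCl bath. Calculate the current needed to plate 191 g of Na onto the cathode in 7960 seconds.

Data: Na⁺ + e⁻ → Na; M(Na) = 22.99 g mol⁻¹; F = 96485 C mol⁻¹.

101 A

n(Na) = 191 / 22.99 = 8.308 mol.
n(e⁻) = 1 × 8.308 = 8.308 mol.
Q = n(e⁻)·F = 8.308 × 96485 = 801600 C.
I = Q/t = 801600 / 7960.0 s = 101 A.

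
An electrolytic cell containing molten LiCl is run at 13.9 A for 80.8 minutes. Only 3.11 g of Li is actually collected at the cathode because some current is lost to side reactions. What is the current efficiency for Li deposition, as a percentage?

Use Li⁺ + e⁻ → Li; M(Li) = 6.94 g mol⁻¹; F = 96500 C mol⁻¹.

64.2 %

Q = I·t = 13.90 × 4848.0 = 67390 C; n(e⁻) = 67390/96500 = 0.6983 mol.
Theoretical n(Li) = n(e⁻)/1 = 0.6983 mol, i.e. m_theo = 0.6983 × 6.94 = 4.846 g.
Efficiency = m_actual / m_theo = 3.11 / 4.846 = 64.2 %.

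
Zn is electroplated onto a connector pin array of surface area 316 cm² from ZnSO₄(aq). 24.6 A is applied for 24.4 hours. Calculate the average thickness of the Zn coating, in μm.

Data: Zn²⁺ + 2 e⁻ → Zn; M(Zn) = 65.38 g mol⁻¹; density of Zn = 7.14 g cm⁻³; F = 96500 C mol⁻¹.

3240 μm

Q = I·t = 24.60 × 87840 = 2161000 C; n(e⁻) = 22.39 mol.
n(Zn) = n(e⁻)/2 = 11.20 mol, so m = 11.20 × 65.38 = 732.0 g.
Volume = m/ρ = 732.0 / 7.14 = 102.5 cm³.
Thickness = V/A = 102.5 / 316 = 0.324 cm = 3240 μm.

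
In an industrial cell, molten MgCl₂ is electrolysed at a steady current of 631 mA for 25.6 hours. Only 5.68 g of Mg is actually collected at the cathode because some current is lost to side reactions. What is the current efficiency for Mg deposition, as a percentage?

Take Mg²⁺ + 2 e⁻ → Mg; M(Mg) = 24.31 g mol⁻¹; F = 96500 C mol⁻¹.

77.5 %

Q = I·t = 0.6310 × 92160 = 58150 C; n(e⁻) = 58150/96500 = 0.6026 mol.
Theoretical n(Mg) = n(e⁻)/2 = 0.3013 mol, i.e. m_theo = 0.3013 × 24.31 = 7.325 g.
Efficiency = m_actual / m_theo = 5.68 / 7.325 = 77.5 %.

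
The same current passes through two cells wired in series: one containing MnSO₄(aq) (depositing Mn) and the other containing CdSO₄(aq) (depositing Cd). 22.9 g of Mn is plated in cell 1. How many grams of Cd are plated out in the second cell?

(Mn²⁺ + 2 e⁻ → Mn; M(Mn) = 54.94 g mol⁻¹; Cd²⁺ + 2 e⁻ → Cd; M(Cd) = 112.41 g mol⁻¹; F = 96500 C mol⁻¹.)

n(Mn) = 22.9 / 54.94 = 0.4168 mol.
Since Mn²⁺ + 2 e⁻ → Mn, n(e⁻) passed = 2 × 0.4168 = 0.8336 mol.
Cells in series carry the same charge, so the same 0.8336 mol of electrons passes through cell 2.
Cd²⁺ + 2 e⁻ → Cd, so n(Cd) = 0.8336 / 2 = 0.4168 mol.
m(Cd) = 0.4168 × 112.41 = 46.9 g.

46.9 g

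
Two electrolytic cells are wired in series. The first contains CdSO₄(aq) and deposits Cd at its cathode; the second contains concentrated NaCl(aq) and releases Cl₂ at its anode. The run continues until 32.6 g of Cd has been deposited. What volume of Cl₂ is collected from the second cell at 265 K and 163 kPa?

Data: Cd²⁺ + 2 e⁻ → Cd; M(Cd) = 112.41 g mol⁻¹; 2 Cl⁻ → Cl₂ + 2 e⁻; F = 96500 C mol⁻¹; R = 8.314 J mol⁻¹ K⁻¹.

n(Cd) = 32.6 / 112.41 = 0.2900 mol, so n(e⁻) = 2 × 0.2900 = 0.5800 mol.
The cells are in series, so the same 0.5800 mol of electrons passes through the second cell.
2 Cl⁻ → Cl₂ + 2 e⁻ — 2 mol e⁻ per mol Cl₂, so n(Cl₂) = 0.5800/2 = 0.2900 mol.
V = nRT/P = (0.2900 × 8.314 × 265) / (163 × 10³) = 0.00392 m³ = 3.92 L.

3.92 L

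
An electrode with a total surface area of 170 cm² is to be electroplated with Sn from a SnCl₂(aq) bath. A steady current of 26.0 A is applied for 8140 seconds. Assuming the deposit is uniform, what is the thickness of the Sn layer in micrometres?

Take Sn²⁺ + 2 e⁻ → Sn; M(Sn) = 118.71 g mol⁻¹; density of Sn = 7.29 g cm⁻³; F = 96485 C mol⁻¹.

1050 μm

Q = I·t = 26.00 × 8140.0 = 211600 C; n(e⁻) = 2.194 mol.
n(Sn) = n(e⁻)/2 = 1.097 mol, so m = 1.097 × 118.71 = 130.2 g.
Volume = m/ρ = 130.2 / 7.29 = 17.86 cm³.
Thickness = V/A = 17.86 / 170 = 0.105 cm = 1050 μm.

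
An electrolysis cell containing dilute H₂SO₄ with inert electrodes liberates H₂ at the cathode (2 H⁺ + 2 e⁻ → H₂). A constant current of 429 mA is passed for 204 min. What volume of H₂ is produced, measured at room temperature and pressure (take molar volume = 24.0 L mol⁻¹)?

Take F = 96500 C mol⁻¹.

Q = I·t = 0.4290 A × 12240 s = 5251 C.
n(e⁻) = Q/F = 5251 / 96500 = 0.05441 mol.
2 electrons are transferred per H₂ molecule, so n(H₂) = 0.05441 / 2 = 0.02721 mol.
V = n × V_m = 0.02721 × 24.0 = 0.653 L.

0.653 L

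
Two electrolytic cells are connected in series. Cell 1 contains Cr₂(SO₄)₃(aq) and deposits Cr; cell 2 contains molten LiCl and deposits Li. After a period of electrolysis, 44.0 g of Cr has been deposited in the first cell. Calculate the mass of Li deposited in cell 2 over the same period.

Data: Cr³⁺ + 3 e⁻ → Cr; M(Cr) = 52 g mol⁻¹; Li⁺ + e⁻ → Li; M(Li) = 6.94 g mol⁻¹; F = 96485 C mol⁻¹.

n(Cr) = 44.0 / 52 = 0.8462 mol.
Since Cr³⁺ + 3 e⁻ → Cr, n(e⁻) passed = 3 × 0.8462 = 2.538 mol.
Cells in series carry the same charge, so the same 2.538 mol of electrons passes through cell 2.
Li⁺ + e⁻ → Li, so n(Li) = 2.538 / 1 = 2.538 mol.
m(Li) = 2.538 × 6.94 = 17.6 g.

17.6 g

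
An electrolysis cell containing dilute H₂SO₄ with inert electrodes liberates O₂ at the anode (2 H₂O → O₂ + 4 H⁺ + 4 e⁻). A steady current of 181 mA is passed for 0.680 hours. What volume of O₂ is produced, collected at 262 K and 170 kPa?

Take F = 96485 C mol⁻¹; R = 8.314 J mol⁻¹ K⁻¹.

0.0147 L

Q = I·t = 0.1810 A × 2448.0 s = 443.1 C.
n(e⁻) = Q/F = 443.1 / 96485 = 0.004592 mol.
4 electrons are transferred per O₂ molecule, so n(O₂) = 0.004592 / 4 = 0.001148 mol.
V = nRT/P = (0.001148 × 8.314 × 262) / (170 × 10³ Pa) = 1.47 × 10⁻⁵ m³ = 0.0147 L.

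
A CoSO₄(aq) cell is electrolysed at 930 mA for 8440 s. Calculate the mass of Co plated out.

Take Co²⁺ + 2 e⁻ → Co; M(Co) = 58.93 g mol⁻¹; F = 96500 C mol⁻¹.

2.40 g

Q = I·t = 0.9300 A × 8440.0 s = 7849 C.
n(e⁻) = Q/F = 7849 / 96500 = 0.08134 mol.
Co²⁺ + 2 e⁻ → Co, so n(Co) = n(e⁻)/2 = 0.04067 mol.
m = n·M = 0.04067 × 58.93 = 2.40 g.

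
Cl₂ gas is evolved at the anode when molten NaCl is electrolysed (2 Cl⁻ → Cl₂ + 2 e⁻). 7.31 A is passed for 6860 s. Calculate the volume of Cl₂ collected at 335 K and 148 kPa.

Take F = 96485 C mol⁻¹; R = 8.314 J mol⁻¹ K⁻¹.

Q = I·t = 7.310 A × 6860.0 s = 50150 C.
n(e⁻) = Q/F = 50150 / 96485 = 0.5197 mol.
2 electrons are transferred per Cl₂ molecule, so n(Cl₂) = 0.5197 / 2 = 0.2599 mol.
V = nRT/P = (0.2599 × 8.314 × 335) / (148 × 10³ Pa) = 0.00489 m³ = 4.89 L.

4.89 L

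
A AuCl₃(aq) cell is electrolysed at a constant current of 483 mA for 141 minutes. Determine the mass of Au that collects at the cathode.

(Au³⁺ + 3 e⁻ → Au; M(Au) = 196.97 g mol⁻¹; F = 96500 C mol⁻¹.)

Q = I·t = 0.4830 A × 8460.0 s = 4086 C.
n(e⁻) = Q/F = 4086 / 96500 = 0.04234 mol.
Au³⁺ + 3 e⁻ → Au, so n(Au) = n(e⁻)/3 = 0.01411 mol.
m = n·M = 0.01411 × 196.97 = 2.78 g.

2.78 g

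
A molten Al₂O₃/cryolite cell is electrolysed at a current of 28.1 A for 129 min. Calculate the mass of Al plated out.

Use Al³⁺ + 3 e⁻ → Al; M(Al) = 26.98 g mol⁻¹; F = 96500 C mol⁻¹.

20.3 g

Q = I·t = 28.10 A × 7740.0 s = 217500 C.
n(e⁻) = Q/F = 217500 / 96500 = 2.254 mol.
Al³⁺ + 3 e⁻ → Al, so n(Al) = n(e⁻)/3 = 0.7513 mol.
m = n·M = 0.7513 × 26.98 = 20.3 g.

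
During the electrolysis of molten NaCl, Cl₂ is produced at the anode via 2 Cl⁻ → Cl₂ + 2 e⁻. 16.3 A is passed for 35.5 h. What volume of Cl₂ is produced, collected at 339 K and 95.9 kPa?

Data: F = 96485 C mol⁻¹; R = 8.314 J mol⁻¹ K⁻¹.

Q = I·t = 16.30 A × 127800 s = 2083000 C.
n(e⁻) = Q/F = 2083000 / 96485 = 21.59 mol.
2 electrons are transferred per Cl₂ molecule, so n(Cl₂) = 21.59 / 2 = 10.80 mol.
V = nRT/P = (10.80 × 8.314 × 339) / (95.9 × 10³ Pa) = 0.317 m³ = 317 L.

317 L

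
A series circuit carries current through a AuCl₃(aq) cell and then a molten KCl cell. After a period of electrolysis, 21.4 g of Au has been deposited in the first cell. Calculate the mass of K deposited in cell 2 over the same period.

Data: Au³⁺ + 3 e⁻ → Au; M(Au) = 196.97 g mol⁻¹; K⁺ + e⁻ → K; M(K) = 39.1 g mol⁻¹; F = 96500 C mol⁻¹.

n(Au) = 21.4 / 196.97 = 0.1086 mol.
Since Au³⁺ + 3 e⁻ → Au, n(e⁻) passed = 3 × 0.1086 = 0.3259 mol.
Cells in series carry the same charge, so the same 0.3259 mol of electrons passes through cell 2.
K⁺ + e⁻ → K, so n(K) = 0.3259 / 1 = 0.3259 mol.
m(K) = 0.3259 × 39.1 = 12.7 g.

12.7 g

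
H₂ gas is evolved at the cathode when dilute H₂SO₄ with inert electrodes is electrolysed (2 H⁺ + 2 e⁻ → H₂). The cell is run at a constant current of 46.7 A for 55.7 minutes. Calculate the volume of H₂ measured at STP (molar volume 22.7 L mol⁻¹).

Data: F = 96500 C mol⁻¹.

18.4 L

Q = I·t = 46.70 A × 3342.0 s = 156100 C.
n(e⁻) = Q/F = 156100 / 96500 = 1.617 mol.
2 electrons are transferred per H₂ molecule, so n(H₂) = 1.617 / 2 = 0.8087 mol.
V = n × V_m = 0.8087 × 22.7 = 18.4 L.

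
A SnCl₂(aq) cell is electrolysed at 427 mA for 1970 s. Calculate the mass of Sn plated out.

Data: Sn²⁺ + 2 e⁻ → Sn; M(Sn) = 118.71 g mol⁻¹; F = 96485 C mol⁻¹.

0.517 g

Q = I·t = 0.4270 A × 1970.0 s = 841.2 C.
n(e⁻) = Q/F = 841.2 / 96485 = 0.008718 mol.
Sn²⁺ + 2 e⁻ → Sn, so n(Sn) = n(e⁻)/2 = 0.004359 mol.
m = n·M = 0.004359 × 118.71 = 0.517 g.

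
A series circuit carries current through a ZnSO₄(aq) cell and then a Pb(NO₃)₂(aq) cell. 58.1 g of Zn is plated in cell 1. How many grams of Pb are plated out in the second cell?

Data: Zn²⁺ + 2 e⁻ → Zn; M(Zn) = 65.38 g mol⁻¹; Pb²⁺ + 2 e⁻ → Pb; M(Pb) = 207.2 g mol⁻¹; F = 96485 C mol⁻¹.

n(Zn) = 58.1 / 65.38 = 0.8887 mol.
Since Zn²⁺ + 2 e⁻ → Zn, n(e⁻) passed = 2 × 0.8887 = 1.777 mol.
Cells in series carry the same charge, so the same 1.777 mol of electrons passes through cell 2.
Pb²⁺ + 2 e⁻ → Pb, so n(Pb) = 1.777 / 2 = 0.8887 mol.
m(Pb) = 0.8887 × 207.2 = 184 g.

184 g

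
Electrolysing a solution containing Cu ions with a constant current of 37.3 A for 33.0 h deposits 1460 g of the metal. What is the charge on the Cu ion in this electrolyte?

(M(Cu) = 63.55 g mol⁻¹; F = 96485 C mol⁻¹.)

Q = I·t = 37.30 A × 118800 s = 4431000 C, so n(e⁻) = 4431000/96485 = 45.93 mol.
n(Cu) deposited = 1460 / 63.55 = 22.97 mol.
Electrons per atom = n(e⁻)/n(Cu) = 45.93 / 22.97 = 2.00 ≈ 2, so the ion is Cu²⁺.

+2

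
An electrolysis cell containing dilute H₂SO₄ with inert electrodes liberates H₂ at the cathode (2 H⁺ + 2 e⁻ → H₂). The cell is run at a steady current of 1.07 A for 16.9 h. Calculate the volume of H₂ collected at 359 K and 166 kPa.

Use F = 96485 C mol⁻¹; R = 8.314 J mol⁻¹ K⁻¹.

6.07 L

Q = I·t = 1.070 A × 60840 s = 65100 C.
n(e⁻) = Q/F = 65100 / 96485 = 0.6747 mol.
2 electrons are transferred per H₂ molecule, so n(H₂) = 0.6747 / 2 = 0.3374 mol.
V = nRT/P = (0.3374 × 8.314 × 359) / (166 × 10³ Pa) = 0.00607 m³ = 6.07 L.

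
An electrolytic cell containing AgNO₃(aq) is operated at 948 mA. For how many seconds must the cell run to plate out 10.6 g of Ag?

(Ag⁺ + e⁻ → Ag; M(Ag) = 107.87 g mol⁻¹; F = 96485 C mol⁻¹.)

n(Ag) = m/M = 10.6 / 107.87 = 0.09827 mol.
Each Ag atom requires 1 electron, so n(e⁻) = 1 × 0.09827 = 0.09827 mol.
Q = n(e⁻)·F = 0.09827 × 96485 = 9481 C.
t = Q/I = 9481 / 0.9480 A = 10000 s.

10000 s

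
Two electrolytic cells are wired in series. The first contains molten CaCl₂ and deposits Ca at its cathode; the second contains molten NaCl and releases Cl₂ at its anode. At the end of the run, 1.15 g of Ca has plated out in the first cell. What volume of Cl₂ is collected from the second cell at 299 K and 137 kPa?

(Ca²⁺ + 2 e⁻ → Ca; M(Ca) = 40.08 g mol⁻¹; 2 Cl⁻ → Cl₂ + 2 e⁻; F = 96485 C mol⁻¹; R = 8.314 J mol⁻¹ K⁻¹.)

0.521 L

n(Ca) = 1.15 / 40.08 = 0.02869 mol, so n(e⁻) = 2 × 0.02869 = 0.05739 mol.
The cells are in series, so the same 0.05739 mol of electrons passes through the second cell.
2 Cl⁻ → Cl₂ + 2 e⁻ — 2 mol e⁻ per mol Cl₂, so n(Cl₂) = 0.05739/2 = 0.02869 mol.
V = nRT/P = (0.02869 × 8.314 × 299) / (137 × 10³) = 5.21 × 10⁻⁴ m³ = 0.521 L.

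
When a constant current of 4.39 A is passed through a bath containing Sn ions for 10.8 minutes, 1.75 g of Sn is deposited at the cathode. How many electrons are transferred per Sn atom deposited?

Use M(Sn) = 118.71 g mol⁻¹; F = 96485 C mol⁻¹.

2

Q = I·t = 4.390 A × 648.00 s = 2845 C, so n(e⁻) = 2845/96485 = 0.02948 mol.
n(Sn) deposited = 1.75 / 118.71 = 0.01474 mol.
Electrons per atom = n(e⁻)/n(Sn) = 0.02948 / 0.01474 = 2.00 ≈ 2, so the ion is Sn²⁺.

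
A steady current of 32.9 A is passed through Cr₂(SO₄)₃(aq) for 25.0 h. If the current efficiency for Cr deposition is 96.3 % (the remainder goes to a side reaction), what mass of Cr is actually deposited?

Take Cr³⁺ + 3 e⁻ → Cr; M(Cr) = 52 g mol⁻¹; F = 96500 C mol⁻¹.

Q = I·t = 32.90 × 90000 = 2961000 C.
n(e⁻) = 2961000/96500 = 30.68 mol; theoretically n(Cr) = 30.68/3 = 10.23 mol, m_theo = 531.9 g.
At 96.3 % efficiency, m_actual = 0.963 × 531.9 = 512 g.

512 g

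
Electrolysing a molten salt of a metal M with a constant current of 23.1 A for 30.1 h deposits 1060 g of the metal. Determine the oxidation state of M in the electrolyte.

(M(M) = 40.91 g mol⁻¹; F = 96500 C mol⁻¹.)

+1

Q = I·t = 23.10 A × 108360 s = 2503000 C, so n(e⁻) = 2503000/96500 = 25.94 mol.
n(M) deposited = 1060 / 40.91 = 25.91 mol.
Electrons per atom = n(e⁻)/n(M) = 25.94 / 25.91 = 1.00 ≈ 1, so the ion is M⁺.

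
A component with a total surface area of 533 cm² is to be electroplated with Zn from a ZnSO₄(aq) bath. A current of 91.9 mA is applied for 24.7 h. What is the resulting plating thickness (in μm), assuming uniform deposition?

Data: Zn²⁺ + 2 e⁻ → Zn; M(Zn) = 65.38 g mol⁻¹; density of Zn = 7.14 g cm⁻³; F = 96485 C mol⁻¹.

7.28 μm

Q = I·t = 0.09190 × 88920 = 8172 C; n(e⁻) = 0.08469 mol.
n(Zn) = n(e⁻)/2 = 0.04235 mol, so m = 0.04235 × 65.38 = 2.769 g.
Volume = m/ρ = 2.769 / 7.14 = 0.3878 cm³.
Thickness = V/A = 0.3878 / 533 = 7.28 × 10⁻⁴ cm = 7.28 μm.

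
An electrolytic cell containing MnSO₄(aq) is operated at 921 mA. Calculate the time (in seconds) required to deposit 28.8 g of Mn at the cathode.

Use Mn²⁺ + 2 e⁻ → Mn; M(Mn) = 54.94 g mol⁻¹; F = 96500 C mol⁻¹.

n(Mn) = m/M = 28.8 / 54.94 = 0.5242 mol.
Each Mn atom requires 2 electrons, so n(e⁻) = 2 × 0.5242 = 1.048 mol.
Q = n(e⁻)·F = 1.048 × 96500 = 101200 C.
t = Q/I = 101200 / 0.9210 A = 109900 s.

1.10 × 10⁵ s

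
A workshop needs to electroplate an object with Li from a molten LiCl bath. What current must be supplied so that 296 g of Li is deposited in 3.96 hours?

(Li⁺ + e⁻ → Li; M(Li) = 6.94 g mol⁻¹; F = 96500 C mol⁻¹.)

289 A

n(Li) = 296 / 6.94 = 42.65 mol.
n(e⁻) = 1 × 42.65 = 42.65 mol.
Q = n(e⁻)·F = 42.65 × 96500 = 4116000 C.
I = Q/t = 4116000 / 14256 s = 289 A.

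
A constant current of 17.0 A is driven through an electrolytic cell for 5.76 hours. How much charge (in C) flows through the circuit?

Q = I·t = 17.00 A × 20736 s = 3.53 × 10⁵ C.

3.53 × 10⁵ C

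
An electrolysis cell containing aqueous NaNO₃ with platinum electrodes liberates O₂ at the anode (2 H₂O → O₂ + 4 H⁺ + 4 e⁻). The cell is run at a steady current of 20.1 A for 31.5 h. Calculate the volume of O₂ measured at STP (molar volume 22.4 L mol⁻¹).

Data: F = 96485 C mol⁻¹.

132 L

Q = I·t = 20.10 A × 113400 s = 2279000 C.
n(e⁻) = Q/F = 2279000 / 96485 = 23.62 mol.
4 electrons are transferred per O₂ molecule, so n(O₂) = 23.62 / 4 = 5.906 mol.
V = n × V_m = 5.906 × 22.4 = 132 L.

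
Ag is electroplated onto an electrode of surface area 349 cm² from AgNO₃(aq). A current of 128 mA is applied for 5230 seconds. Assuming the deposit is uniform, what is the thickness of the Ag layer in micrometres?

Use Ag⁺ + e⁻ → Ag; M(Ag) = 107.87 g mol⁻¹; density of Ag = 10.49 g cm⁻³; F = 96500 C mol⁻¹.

2.04 μm

Q = I·t = 0.1280 × 5230.0 = 669.4 C; n(e⁻) = 0.006937 mol.
n(Ag) = n(e⁻)/1 = 0.006937 mol, so m = 0.006937 × 107.87 = 0.7483 g.
Volume = m/ρ = 0.7483 / 10.49 = 0.07134 cm³.
Thickness = V/A = 0.07134 / 349 = 2.04 × 10⁻⁴ cm = 2.04 μm.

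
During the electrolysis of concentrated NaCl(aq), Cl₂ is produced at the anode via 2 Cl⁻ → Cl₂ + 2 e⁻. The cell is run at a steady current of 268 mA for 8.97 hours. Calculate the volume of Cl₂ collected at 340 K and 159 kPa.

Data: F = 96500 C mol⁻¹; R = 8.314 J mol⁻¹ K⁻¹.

0.797 L

Q = I·t = 0.2680 A × 32292 s = 8654 C.
n(e⁻) = Q/F = 8654 / 96500 = 0.08968 mol.
2 electrons are transferred per Cl₂ molecule, so n(Cl₂) = 0.08968 / 2 = 0.04484 mol.
V = nRT/P = (0.04484 × 8.314 × 340) / (159 × 10³ Pa) = 7.97 × 10⁻⁴ m³ = 0.797 L.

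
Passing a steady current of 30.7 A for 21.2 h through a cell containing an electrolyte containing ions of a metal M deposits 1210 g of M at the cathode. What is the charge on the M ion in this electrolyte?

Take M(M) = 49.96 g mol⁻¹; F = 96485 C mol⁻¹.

+1

Q = I·t = 30.70 A × 76320 s = 2343000 C, so n(e⁻) = 2343000/96485 = 24.28 mol.
n(M) deposited = 1210 / 49.96 = 24.22 mol.
Electrons per atom = n(e⁻)/n(M) = 24.28 / 24.22 = 1.00 ≈ 1, so the ion is M⁺.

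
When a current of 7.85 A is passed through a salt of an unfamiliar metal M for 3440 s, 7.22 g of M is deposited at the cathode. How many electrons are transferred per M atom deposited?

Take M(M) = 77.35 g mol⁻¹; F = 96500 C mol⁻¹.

Q = I·t = 7.850 A × 3440.0 s = 27000 C, so n(e⁻) = 27000/96500 = 0.2798 mol.
n(M) deposited = 7.22 / 77.35 = 0.09334 mol.
Electrons per atom = n(e⁻)/n(M) = 0.2798 / 0.09334 = 3.00 ≈ 3, so the ion is M³⁺.

3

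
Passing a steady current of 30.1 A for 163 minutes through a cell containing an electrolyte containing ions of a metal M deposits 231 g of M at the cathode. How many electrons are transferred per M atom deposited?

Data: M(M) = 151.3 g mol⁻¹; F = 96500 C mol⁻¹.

Q = I·t = 30.10 A × 9780.0 s = 294400 C, so n(e⁻) = 294400/96500 = 3.051 mol.
n(M) deposited = 231 / 151.3 = 1.527 mol.
Electrons per atom = n(e⁻)/n(M) = 3.051 / 1.527 = 2.00 ≈ 2, so the ion is M²⁺.

2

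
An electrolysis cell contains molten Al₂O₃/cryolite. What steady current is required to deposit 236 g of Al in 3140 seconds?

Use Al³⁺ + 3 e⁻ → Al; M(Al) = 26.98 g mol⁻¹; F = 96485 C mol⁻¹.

806 A

n(Al) = 236 / 26.98 = 8.747 mol.
n(e⁻) = 3 × 8.747 = 26.24 mol.
Q = n(e⁻)·F = 26.24 × 96485 = 2532000 C.
I = Q/t = 2532000 / 3140.0 s = 806 A.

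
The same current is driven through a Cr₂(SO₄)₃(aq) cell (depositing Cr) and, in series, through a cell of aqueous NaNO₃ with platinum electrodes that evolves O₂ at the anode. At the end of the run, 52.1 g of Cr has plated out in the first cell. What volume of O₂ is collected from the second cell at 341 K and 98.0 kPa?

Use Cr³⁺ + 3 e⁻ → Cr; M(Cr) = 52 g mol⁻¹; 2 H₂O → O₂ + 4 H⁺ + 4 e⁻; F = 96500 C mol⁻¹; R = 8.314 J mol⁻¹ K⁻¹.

n(Cr) = 52.1 / 52 = 1.002 mol, so n(e⁻) = 3 × 1.002 = 3.006 mol.
The cells are in series, so the same 3.006 mol of electrons passes through the second cell.
2 H₂O → O₂ + 4 H⁺ + 4 e⁻ — 4 mol e⁻ per mol O₂, so n(O₂) = 3.006/4 = 0.7514 mol.
V = nRT/P = (0.7514 × 8.314 × 341) / (98.0 × 10³) = 0.0217 m³ = 21.7 L.

21.7 L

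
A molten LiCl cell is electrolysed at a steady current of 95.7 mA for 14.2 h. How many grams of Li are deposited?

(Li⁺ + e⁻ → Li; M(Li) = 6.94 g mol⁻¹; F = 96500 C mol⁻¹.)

Q = I·t = 0.09570 A × 51120 s = 4892 C.
n(e⁻) = Q/F = 4892 / 96500 = 0.05070 mol.
Li⁺ + e⁻ → Li, so n(Li) = n(e⁻)/1 = 0.05070 mol.
m = n·M = 0.05070 × 6.94 = 0.352 g.

0.352 g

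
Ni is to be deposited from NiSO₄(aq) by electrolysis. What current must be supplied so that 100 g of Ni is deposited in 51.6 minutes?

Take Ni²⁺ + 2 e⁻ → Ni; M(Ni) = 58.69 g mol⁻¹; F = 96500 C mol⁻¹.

106 A

n(Ni) = 100 / 58.69 = 1.704 mol.
n(e⁻) = 2 × 1.704 = 3.408 mol.
Q = n(e⁻)·F = 3.408 × 96500 = 328800 C.
I = Q/t = 328800 / 3096.0 s = 106 A.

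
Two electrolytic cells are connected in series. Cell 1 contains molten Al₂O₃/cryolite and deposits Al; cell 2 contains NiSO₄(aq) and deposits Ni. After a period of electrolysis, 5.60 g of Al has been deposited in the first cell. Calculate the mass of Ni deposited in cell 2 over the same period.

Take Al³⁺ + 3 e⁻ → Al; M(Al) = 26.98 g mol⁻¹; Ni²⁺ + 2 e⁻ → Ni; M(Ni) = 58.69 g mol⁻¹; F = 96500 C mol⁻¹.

n(Al) = 5.60 / 26.98 = 0.2076 mol.
Since Al³⁺ + 3 e⁻ → Al, n(e⁻) passed = 3 × 0.2076 = 0.6227 mol.
Cells in series carry the same charge, so the same 0.6227 mol of electrons passes through cell 2.
Ni²⁺ + 2 e⁻ → Ni, so n(Ni) = 0.6227 / 2 = 0.3113 mol.
m(Ni) = 0.3113 × 58.69 = 18.3 g.

18.3 g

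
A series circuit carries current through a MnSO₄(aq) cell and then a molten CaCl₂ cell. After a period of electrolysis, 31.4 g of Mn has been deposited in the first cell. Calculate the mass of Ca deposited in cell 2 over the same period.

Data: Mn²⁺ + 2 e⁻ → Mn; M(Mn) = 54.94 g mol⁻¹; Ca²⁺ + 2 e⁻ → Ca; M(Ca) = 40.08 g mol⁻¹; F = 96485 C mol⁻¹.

n(Mn) = 31.4 / 54.94 = 0.5715 mol.
Since Mn²⁺ + 2 e⁻ → Mn, n(e⁻) passed = 2 × 0.5715 = 1.143 mol.
Cells in series carry the same charge, so the same 1.143 mol of electrons passes through cell 2.
Ca²⁺ + 2 e⁻ → Ca, so n(Ca) = 1.143 / 2 = 0.5715 mol.
m(Ca) = 0.5715 × 40.08 = 22.9 g.

22.9 g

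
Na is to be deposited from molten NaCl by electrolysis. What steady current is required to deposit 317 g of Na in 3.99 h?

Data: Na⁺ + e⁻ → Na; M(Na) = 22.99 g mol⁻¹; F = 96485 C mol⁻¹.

n(Na) = 317 / 22.99 = 13.79 mol.
n(e⁻) = 1 × 13.79 = 13.79 mol.
Q = n(e⁻)·F = 13.79 × 96485 = 1330000 C.
I = Q/t = 1330000 / 14364 s = 92.6 A.

92.6 A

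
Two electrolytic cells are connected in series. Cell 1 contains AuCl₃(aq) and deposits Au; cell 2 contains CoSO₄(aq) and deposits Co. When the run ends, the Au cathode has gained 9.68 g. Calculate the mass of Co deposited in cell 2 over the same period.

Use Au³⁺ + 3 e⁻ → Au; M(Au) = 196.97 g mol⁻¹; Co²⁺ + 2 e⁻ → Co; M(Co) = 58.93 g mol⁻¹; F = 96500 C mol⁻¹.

4.34 g

n(Au) = 9.68 / 196.97 = 0.04914 mol.
Since Au³⁺ + 3 e⁻ → Au, n(e⁻) passed = 3 × 0.04914 = 0.1474 mol.
Cells in series carry the same charge, so the same 0.1474 mol of electrons passes through cell 2.
Co²⁺ + 2 e⁻ → Co, so n(Co) = 0.1474 / 2 = 0.07372 mol.
m(Co) = 0.07372 × 58.93 = 4.34 g.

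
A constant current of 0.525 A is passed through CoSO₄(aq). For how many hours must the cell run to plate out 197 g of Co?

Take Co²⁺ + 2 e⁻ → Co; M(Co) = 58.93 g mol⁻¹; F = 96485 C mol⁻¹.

n(Co) = m/M = 197 / 58.93 = 3.343 mol.
Each Co atom requires 2 electrons, so n(e⁻) = 2 × 3.343 = 6.686 mol.
Q = n(e⁻)·F = 6.686 × 96485 = 645100 C.
t = Q/I = 645100 / 0.5250 A = 1229000 s = 341 h.

341 h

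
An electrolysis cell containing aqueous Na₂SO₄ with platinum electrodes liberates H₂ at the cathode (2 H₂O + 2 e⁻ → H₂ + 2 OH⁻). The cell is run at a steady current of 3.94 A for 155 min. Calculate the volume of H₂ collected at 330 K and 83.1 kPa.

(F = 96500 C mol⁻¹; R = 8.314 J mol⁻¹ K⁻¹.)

6.27 L

Q = I·t = 3.940 A × 9300.0 s = 36640 C.
n(e⁻) = Q/F = 36640 / 96500 = 0.3797 mol.
2 electrons are transferred per H₂ molecule, so n(H₂) = 0.3797 / 2 = 0.1899 mol.
V = nRT/P = (0.1899 × 8.314 × 330) / (83.1 × 10³ Pa) = 0.00627 m³ = 6.27 L.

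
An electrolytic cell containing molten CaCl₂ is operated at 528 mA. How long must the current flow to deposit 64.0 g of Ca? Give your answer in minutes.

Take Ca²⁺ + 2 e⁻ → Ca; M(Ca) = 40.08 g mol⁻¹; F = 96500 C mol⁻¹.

9730 min

n(Ca) = m/M = 64.0 / 40.08 = 1.597 mol.
Each Ca atom requires 2 electrons, so n(e⁻) = 2 × 1.597 = 3.194 mol.
Q = n(e⁻)·F = 3.194 × 96500 = 308200 C.
t = Q/I = 308200 / 0.5280 A = 583700 s = 9730 min.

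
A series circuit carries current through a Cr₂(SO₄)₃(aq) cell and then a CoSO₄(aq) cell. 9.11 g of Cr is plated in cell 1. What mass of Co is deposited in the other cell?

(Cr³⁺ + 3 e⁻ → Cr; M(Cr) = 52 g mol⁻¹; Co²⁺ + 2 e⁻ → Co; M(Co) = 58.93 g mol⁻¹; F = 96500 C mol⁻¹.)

15.5 g

n(Cr) = 9.11 / 52 = 0.1752 mol.
Since Cr³⁺ + 3 e⁻ → Cr, n(e⁻) passed = 3 × 0.1752 = 0.5256 mol.
Cells in series carry the same charge, so the same 0.5256 mol of electrons passes through cell 2.
Co²⁺ + 2 e⁻ → Co, so n(Co) = 0.5256 / 2 = 0.2628 mol.
m(Co) = 0.2628 × 58.93 = 15.5 g.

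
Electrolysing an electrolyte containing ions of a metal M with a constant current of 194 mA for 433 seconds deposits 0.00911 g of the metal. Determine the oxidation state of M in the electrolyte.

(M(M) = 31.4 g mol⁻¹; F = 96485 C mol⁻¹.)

+3

Q = I·t = 0.1940 A × 433.00 s = 84.00 C, so n(e⁻) = 84.00/96485 = 0.0008706 mol.
n(M) deposited = 0.00911 / 31.4 = 0.0002901 mol.
Electrons per atom = n(e⁻)/n(M) = 0.0008706 / 0.0002901 = 3.00 ≈ 3, so the ion is M³⁺.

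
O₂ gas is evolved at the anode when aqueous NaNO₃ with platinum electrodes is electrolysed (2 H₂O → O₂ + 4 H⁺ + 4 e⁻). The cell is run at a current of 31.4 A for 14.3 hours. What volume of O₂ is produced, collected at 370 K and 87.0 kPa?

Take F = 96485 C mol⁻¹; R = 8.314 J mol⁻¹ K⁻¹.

148 L

Q = I·t = 31.40 A × 51480 s = 1616000 C.
n(e⁻) = Q/F = 1616000 / 96485 = 16.75 mol.
4 electrons are transferred per O₂ molecule, so n(O₂) = 16.75 / 4 = 4.188 mol.
V = nRT/P = (4.188 × 8.314 × 370) / (87.0 × 10³ Pa) = 0.148 m³ = 148 L.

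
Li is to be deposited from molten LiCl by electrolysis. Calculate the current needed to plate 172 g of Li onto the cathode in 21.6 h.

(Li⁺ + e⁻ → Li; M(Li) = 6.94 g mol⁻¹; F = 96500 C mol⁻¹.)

30.8 A

n(Li) = 172 / 6.94 = 24.78 mol.
n(e⁻) = 1 × 24.78 = 24.78 mol.
Q = n(e⁻)·F = 24.78 × 96500 = 2392000 C.
I = Q/t = 2392000 / 77760 s = 30.8 A.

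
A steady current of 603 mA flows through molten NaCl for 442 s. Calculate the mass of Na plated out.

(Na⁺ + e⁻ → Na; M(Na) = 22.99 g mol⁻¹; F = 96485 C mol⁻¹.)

0.0635 g

Q = I·t = 0.6030 A × 442.00 s = 266.5 C.
n(e⁻) = Q/F = 266.5 / 96485 = 0.002762 mol.
Na⁺ + e⁻ → Na, so n(Na) = n(e⁻)/1 = 0.002762 mol.
m = n·M = 0.002762 × 22.99 = 0.0635 g.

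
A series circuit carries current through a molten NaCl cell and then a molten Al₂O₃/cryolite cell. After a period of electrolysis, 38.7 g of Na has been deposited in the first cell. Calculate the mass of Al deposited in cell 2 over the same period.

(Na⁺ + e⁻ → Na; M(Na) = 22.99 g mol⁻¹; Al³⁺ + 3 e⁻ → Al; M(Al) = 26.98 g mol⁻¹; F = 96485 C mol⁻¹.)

n(Na) = 38.7 / 22.99 = 1.683 mol.
Since Na⁺ + e⁻ → Na, n(e⁻) passed = 1 × 1.683 = 1.683 mol.
Cells in series carry the same charge, so the same 1.683 mol of electrons passes through cell 2.
Al³⁺ + 3 e⁻ → Al, so n(Al) = 1.683 / 3 = 0.5611 mol.
m(Al) = 0.5611 × 26.98 = 15.1 g.

15.1 g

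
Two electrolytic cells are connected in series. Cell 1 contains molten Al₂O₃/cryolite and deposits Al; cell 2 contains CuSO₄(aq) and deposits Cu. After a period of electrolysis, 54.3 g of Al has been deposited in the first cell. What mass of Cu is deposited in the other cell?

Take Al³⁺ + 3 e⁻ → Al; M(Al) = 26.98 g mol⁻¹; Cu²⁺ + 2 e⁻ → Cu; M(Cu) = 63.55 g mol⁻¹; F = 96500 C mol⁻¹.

192 g

n(Al) = 54.3 / 26.98 = 2.013 mol.
Since Al³⁺ + 3 e⁻ → Al, n(e⁻) passed = 3 × 2.013 = 6.038 mol.
Cells in series carry the same charge, so the same 6.038 mol of electrons passes through cell 2.
Cu²⁺ + 2 e⁻ → Cu, so n(Cu) = 6.038 / 2 = 3.019 mol.
m(Cu) = 3.019 × 63.55 = 192 g.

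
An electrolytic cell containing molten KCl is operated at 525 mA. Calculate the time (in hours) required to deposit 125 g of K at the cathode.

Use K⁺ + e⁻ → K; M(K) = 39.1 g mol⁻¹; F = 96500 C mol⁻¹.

n(K) = m/M = 125 / 39.1 = 3.197 mol.
Each K atom requires 1 electron, so n(e⁻) = 1 × 3.197 = 3.197 mol.
Q = n(e⁻)·F = 3.197 × 96500 = 308500 C.
t = Q/I = 308500 / 0.5250 A = 587600 s = 163 h.

163 h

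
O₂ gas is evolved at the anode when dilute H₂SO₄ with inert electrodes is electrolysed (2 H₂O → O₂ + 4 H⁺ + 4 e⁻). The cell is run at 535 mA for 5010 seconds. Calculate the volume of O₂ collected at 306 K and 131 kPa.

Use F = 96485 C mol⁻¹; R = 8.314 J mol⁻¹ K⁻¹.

Q = I·t = 0.5350 A × 5010.0 s = 2680 C.
n(e⁻) = Q/F = 2680 / 96485 = 0.02778 mol.
4 electrons are transferred per O₂ molecule, so n(O₂) = 0.02778 / 4 = 0.006945 mol.
V = nRT/P = (0.006945 × 8.314 × 306) / (131 × 10³ Pa) = 1.35 × 10⁻⁴ m³ = 0.135 L.

0.135 L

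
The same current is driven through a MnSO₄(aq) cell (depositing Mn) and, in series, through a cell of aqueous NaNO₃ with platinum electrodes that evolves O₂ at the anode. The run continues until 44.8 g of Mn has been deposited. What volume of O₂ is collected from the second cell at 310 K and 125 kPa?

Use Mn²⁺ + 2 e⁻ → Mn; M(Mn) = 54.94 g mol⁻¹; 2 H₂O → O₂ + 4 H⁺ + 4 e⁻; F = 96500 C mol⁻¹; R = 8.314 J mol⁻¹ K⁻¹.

8.41 L

n(Mn) = 44.8 / 54.94 = 0.8154 mol, so n(e⁻) = 2 × 0.8154 = 1.631 mol.
The cells are in series, so the same 1.631 mol of electrons passes through the second cell.
2 H₂O → O₂ + 4 H⁺ + 4 e⁻ — 4 mol e⁻ per mol O₂, so n(O₂) = 1.631/4 = 0.4077 mol.
V = nRT/P = (0.4077 × 8.314 × 310) / (125 × 10³) = 0.00841 m³ = 8.41 L.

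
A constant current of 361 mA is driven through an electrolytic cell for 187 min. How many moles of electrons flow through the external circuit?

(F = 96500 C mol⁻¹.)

0.0420 mol

Q = I·t = 0.3610 A × 11220 s = 4050 C.
n(e⁻) = Q/F = 4050 / 96500 = 0.0420 mol.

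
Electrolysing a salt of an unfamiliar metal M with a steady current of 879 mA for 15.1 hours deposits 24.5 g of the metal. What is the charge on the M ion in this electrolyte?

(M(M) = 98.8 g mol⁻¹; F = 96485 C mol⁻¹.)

Q = I·t = 0.8790 A × 54360 s = 47780 C, so n(e⁻) = 47780/96485 = 0.4952 mol.
n(M) deposited = 24.5 / 98.8 = 0.2480 mol.
Electrons per atom = n(e⁻)/n(M) = 0.4952 / 0.2480 = 2.00 ≈ 2, so the ion is M²⁺.

+2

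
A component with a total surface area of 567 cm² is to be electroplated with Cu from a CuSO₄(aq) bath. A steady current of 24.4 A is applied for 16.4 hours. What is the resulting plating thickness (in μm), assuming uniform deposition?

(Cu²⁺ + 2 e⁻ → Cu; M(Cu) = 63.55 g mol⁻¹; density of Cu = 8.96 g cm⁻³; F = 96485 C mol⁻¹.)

934 μm

Q = I·t = 24.40 × 59040 = 1441000 C; n(e⁻) = 14.93 mol.
n(Cu) = n(e⁻)/2 = 7.465 mol, so m = 7.465 × 63.55 = 474.4 g.
Volume = m/ρ = 474.4 / 8.96 = 52.95 cm³.
Thickness = V/A = 52.95 / 567 = 0.0934 cm = 934 μm.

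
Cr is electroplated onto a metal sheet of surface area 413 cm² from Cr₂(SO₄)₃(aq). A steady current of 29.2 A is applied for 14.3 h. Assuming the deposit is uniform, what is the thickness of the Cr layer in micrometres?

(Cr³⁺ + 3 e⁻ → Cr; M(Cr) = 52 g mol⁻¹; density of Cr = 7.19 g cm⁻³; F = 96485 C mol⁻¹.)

909 μm

Q = I·t = 29.20 × 51480 = 1503000 C; n(e⁻) = 15.58 mol.
n(Cr) = n(e⁻)/3 = 5.193 mol, so m = 5.193 × 52 = 270.0 g.
Volume = m/ρ = 270.0 / 7.19 = 37.56 cm³.
Thickness = V/A = 37.56 / 413 = 0.0909 cm = 909 μm.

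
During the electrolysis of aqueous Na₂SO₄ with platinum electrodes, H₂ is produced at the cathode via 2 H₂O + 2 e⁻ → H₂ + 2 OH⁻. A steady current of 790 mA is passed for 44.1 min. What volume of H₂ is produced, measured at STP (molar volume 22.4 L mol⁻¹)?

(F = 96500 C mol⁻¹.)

0.243 L

Q = I·t = 0.7900 A × 2646.0 s = 2090 C.
n(e⁻) = Q/F = 2090 / 96500 = 0.02166 mol.
2 electrons are transferred per H₂ molecule, so n(H₂) = 0.02166 / 2 = 0.01083 mol.
V = n × V_m = 0.01083 × 22.4 = 0.243 L.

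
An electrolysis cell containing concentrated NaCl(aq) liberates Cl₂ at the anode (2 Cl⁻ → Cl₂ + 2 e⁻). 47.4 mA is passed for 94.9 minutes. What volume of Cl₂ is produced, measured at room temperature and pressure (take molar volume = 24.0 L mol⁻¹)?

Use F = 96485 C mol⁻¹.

0.0336 L

Q = I·t = 0.04740 A × 5694.0 s = 269.9 C.
n(e⁻) = Q/F = 269.9 / 96485 = 0.002797 mol.
2 electrons are transferred per Cl₂ molecule, so n(Cl₂) = 0.002797 / 2 = 0.001399 mol.
V = n × V_m = 0.001399 × 24.0 = 0.0336 L.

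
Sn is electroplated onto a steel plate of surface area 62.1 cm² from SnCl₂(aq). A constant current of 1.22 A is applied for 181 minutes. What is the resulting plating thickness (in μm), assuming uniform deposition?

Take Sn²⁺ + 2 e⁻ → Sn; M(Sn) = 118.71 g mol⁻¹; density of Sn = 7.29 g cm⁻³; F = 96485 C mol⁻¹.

180 μm

Q = I·t = 1.220 × 10860 = 13250 C; n(e⁻) = 0.1373 mol.
n(Sn) = n(e⁻)/2 = 0.06866 mol, so m = 0.06866 × 118.71 = 8.151 g.
Volume = m/ρ = 8.151 / 7.29 = 1.118 cm³.
Thickness = V/A = 1.118 / 62.1 = 0.0180 cm = 180 μm.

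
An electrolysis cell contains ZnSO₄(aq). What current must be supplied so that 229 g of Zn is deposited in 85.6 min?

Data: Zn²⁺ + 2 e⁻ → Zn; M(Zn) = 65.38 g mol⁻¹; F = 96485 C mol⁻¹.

132 A

n(Zn) = 229 / 65.38 = 3.503 mol.
n(e⁻) = 2 × 3.503 = 7.005 mol.
Q = n(e⁻)·F = 7.005 × 96485 = 675900 C.
I = Q/t = 675900 / 5136.0 s = 132 A.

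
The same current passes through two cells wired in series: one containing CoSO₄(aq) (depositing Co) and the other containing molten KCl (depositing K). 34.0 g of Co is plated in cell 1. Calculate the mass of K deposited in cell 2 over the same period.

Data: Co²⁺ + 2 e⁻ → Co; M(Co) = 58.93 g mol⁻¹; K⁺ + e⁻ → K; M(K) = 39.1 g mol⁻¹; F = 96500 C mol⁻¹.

n(Co) = 34.0 / 58.93 = 0.5770 mol.
Since Co²⁺ + 2 e⁻ → Co, n(e⁻) passed = 2 × 0.5770 = 1.154 mol.
Cells in series carry the same charge, so the same 1.154 mol of electrons passes through cell 2.
K⁺ + e⁻ → K, so n(K) = 1.154 / 1 = 1.154 mol.
m(K) = 1.154 × 39.1 = 45.1 g.

45.1 g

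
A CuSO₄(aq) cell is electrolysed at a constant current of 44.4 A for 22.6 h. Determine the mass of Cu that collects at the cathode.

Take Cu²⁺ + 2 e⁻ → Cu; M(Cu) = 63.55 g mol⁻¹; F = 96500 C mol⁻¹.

Q = I·t = 44.40 A × 81360 s = 3612000 C.
n(e⁻) = Q/F = 3612000 / 96500 = 37.43 mol.
Cu²⁺ + 2 e⁻ → Cu, so n(Cu) = n(e⁻)/2 = 18.72 mol.
m = n·M = 18.72 × 63.55 = 1190 g.

1190 g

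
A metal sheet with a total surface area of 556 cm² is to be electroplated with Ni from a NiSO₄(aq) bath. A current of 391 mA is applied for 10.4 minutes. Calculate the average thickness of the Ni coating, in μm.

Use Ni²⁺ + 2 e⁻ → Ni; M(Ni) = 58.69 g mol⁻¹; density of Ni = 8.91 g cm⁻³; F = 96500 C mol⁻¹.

Q = I·t = 0.3910 × 624.00 = 244.0 C; n(e⁻) = 0.002528 mol.
n(Ni) = n(e⁻)/2 = 0.001264 mol, so m = 0.001264 × 58.69 = 0.07419 g.
Volume = m/ρ = 0.07419 / 8.91 = 0.008327 cm³.
Thickness = V/A = 0.008327 / 556 = 1.50 × 10⁻⁵ cm = 0.150 μm.

0.150 μm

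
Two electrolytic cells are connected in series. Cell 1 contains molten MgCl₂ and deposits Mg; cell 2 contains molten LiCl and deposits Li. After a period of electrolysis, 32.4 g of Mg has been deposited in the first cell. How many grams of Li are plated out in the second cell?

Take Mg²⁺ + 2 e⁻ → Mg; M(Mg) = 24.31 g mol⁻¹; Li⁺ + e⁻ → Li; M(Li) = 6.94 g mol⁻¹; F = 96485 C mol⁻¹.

18.5 g

n(Mg) = 32.4 / 24.31 = 1.333 mol.
Since Mg²⁺ + 2 e⁻ → Mg, n(e⁻) passed = 2 × 1.333 = 2.666 mol.
Cells in series carry the same charge, so the same 2.666 mol of electrons passes through cell 2.
Li⁺ + e⁻ → Li, so n(Li) = 2.666 / 1 = 2.666 mol.
m(Li) = 2.666 × 6.94 = 18.5 g.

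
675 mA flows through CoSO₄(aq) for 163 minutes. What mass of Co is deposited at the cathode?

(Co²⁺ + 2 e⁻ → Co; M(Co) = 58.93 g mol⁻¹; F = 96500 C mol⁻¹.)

Q = I·t = 0.6750 A × 9780.0 s = 6602 C.
n(e⁻) = Q/F = 6602 / 96500 = 0.06841 mol.
Co²⁺ + 2 e⁻ → Co, so n(Co) = n(e⁻)/2 = 0.03420 mol.
m = n·M = 0.03420 × 58.93 = 2.02 g.

2.02 g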